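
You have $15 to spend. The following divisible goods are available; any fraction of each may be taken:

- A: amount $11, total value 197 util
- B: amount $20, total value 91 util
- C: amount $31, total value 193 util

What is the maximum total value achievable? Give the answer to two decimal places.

221.90

Take in order of value per unit:
- A (197/11 per unit): all 11 → value 197, running total 197.00
- C (193/31 per unit): 4 of 31 → value 4×193/31 = 24.9032, running total 221.90
Total 221.90.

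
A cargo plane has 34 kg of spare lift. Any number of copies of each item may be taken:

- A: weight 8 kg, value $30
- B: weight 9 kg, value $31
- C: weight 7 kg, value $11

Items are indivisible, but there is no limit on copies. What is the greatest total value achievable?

$122

Best value-per-unit is A at 30/8; filling with it alone gives 4×30 = 120.
Optimal mix: 2×A + 2×B → weight 34, value 122.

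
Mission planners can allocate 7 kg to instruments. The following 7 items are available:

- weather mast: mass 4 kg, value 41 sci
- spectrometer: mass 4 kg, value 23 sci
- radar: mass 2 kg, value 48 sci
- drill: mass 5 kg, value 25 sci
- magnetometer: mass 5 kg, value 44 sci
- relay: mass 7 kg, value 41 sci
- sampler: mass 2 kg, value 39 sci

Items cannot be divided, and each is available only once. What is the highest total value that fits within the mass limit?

This is a 0/1 knapsack; check combinations near the capacity.
- radar+magnetometer: mass 2+5=7, value 48+44=92
- weather mast+radar: mass 4+2=6, value 41+48=89
- radar+sampler: mass 2+2=4, value 48+39=87
- magnetometer+sampler: mass 5+2=7, value 44+39=83
- weather mast+sampler: mass 4+2=6, value 41+39=80
Best: 92 sci.

92 sci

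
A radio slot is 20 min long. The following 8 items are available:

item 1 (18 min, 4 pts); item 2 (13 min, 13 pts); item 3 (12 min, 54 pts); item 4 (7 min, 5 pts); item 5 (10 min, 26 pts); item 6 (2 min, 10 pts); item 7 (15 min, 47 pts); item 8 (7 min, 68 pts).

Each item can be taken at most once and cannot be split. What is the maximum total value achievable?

This is a 0/1 knapsack; check combinations near the capacity.
- item 3+item 8: duration 12+7=19, value 54+68=122
- item 5+item 6+item 8: duration 10+2+7=19, value 26+10+68=104
- item 5+item 8: duration 10+7=17, value 26+68=94
Best: 122 pts.

122 pts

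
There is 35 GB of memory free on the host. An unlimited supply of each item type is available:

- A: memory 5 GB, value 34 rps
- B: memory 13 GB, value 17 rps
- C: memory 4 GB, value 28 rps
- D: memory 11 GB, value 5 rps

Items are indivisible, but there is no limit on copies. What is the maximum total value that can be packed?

242 rps

Best value-per-unit is C at 28/4; filling with it alone gives 8×28 = 224.
Optimal mix: 3×A + 5×C → memory 35, value 242.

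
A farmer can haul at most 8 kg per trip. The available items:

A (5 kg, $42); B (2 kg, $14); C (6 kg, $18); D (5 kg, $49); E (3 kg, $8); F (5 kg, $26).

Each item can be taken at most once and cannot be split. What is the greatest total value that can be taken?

$63

This is a 0/1 knapsack; check combinations near the capacity.
- B+D: weight 2+5=7, value 14+49=63
- D+E: weight 5+3=8, value 49+8=57
- A+B: weight 5+2=7, value 42+14=56
- A+E: weight 5+3=8, value 42+8=50
- D: weight 5, value 49
Best: $63.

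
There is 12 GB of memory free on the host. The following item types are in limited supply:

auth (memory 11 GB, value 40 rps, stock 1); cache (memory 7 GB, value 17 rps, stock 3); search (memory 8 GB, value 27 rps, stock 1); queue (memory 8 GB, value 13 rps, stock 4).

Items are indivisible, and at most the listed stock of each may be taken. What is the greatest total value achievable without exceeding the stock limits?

Top feasible selections:
- 1×auth: memory 11, value 40
- 1×search: memory 8, value 27
- 1×cache: memory 7, value 17
Best: 40 rps.

40 rps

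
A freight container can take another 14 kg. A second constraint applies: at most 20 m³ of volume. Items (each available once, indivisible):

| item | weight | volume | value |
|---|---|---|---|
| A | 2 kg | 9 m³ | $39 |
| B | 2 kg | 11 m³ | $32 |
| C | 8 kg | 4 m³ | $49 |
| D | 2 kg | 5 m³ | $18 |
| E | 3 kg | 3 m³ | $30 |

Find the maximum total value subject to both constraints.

$118

Feasible sets respecting both limits:
- A+C+E: weight 13, volume 16, value 118
- B+C+E: weight 13, volume 18, value 111
- A+C+D: weight 12, volume 18, value 106
- B+C+D: weight 12, volume 20, value 99
Best: $118.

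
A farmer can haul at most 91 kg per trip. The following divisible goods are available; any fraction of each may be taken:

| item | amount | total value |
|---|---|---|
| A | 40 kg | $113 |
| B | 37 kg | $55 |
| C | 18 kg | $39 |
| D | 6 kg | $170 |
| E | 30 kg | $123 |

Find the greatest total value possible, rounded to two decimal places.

438.50

Take in order of value per unit:
- D (170/6 per unit): all 6 → value 170, running total 170.00
- E (123/30 per unit): all 30 → value 123, running total 293.00
- A (113/40 per unit): all 40 → value 113, running total 406.00
- C (39/18 per unit): 15 of 18 → value 15×39/18 = 32.5000, running total 438.50
Total 438.50.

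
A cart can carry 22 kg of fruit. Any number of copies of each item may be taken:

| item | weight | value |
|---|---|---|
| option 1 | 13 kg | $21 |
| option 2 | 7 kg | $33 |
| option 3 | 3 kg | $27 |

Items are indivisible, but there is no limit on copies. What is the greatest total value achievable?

Best value-per-unit is option 3 at 27/3, and filling with it alone uses weight 7×3=21. No mix of the others beats 7×27 = 189.

$189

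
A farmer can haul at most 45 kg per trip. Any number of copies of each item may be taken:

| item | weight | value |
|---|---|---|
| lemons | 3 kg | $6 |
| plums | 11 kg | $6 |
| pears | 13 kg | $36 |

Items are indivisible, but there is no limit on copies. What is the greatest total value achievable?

Best value-per-unit is pears at 36/13; filling with it alone gives 3×36 = 108.
Optimal mix: 2×lemons + 3×pears → weight 45, value 120.

$120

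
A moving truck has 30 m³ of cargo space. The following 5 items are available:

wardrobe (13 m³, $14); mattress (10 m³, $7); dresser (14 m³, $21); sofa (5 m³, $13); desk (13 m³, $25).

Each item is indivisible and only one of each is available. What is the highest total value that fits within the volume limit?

$46

Check high-value combinations within 30 m³:
- dresser+desk: volume 14+13=27, value 21+25=46
- mattress+sofa+desk: volume 10+5+13=28, value 7+13+25=45
- mattress+dresser+sofa: volume 10+14+5=29, value 7+21+13=41
- wardrobe+desk: volume 13+13=26, value 14+25=39
- sofa+desk: volume 5+13=18, value 13+25=38
Best: $46.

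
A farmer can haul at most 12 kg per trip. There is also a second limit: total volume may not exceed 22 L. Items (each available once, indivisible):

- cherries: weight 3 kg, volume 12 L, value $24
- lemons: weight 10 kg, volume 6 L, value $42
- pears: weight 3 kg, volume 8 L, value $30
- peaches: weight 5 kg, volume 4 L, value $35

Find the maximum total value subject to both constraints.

Feasible sets respecting both limits:
- pears+peaches: weight 8, volume 12, value 65
- cherries+peaches: weight 8, volume 16, value 59
- cherries+pears: weight 6, volume 20, value 54
- lemons: weight 10, volume 6, value 42
Best: $65.

$65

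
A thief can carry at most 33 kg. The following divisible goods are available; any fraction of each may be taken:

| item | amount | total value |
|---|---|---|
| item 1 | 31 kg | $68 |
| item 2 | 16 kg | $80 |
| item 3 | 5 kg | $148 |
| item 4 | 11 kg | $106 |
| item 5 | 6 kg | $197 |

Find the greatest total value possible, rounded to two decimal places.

Take in order of value per unit:
- item 5 (197/6 per unit): all 6 → value 197, running total 197.00
- item 3 (148/5 per unit): all 5 → value 148, running total 345.00
- item 4 (106/11 per unit): all 11 → value 106, running total 451.00
- item 2 (80/16 per unit): 11 of 16 → value 11×80/16 = 55.0000, running total 506.00
Total 506.00.

506.00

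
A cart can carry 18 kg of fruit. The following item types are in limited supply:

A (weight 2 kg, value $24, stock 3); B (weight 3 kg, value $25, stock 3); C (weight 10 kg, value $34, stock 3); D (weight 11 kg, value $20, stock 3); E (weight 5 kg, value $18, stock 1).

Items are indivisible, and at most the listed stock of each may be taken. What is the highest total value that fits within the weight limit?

$147

Top feasible selections:
- 3×A + 3×B: weight 15, value 147
- 2×A + 3×B + 1×E: weight 18, value 141
- 3×A + 2×B + 1×E: weight 17, value 140
- 2×A + 3×B: weight 13, value 123
Best: $147.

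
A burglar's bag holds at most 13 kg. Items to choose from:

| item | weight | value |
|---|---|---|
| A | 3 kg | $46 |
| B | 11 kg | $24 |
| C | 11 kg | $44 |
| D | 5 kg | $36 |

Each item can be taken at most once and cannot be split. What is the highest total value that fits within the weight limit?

Check high-value combinations within 13 kg:
- A+D: weight 3+5=8, value 46+36=82
- A: weight 3, value 46
- C: weight 11, value 44
- D: weight 5, value 36
- B: weight 11, value 24
Best: $82.

$82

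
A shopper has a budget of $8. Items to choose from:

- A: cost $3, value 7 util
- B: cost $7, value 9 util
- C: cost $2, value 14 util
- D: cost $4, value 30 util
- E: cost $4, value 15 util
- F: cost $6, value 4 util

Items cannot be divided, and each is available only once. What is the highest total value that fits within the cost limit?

This is a 0/1 knapsack; check combinations near the capacity.
- D+E: cost 4+4=8, value 30+15=45
- C+D: cost 2+4=6, value 14+30=44
- A+D: cost 3+4=7, value 7+30=37
Best: 45 util.

45 util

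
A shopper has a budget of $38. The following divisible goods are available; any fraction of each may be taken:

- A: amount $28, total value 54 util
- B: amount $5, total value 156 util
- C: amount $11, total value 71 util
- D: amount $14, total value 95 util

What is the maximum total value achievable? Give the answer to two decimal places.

337.43

Take in order of value per unit:
- B (156/5 per unit): all 5 → value 156, running total 156.00
- D (95/14 per unit): all 14 → value 95, running total 251.00
- C (71/11 per unit): all 11 → value 71, running total 322.00
- A (54/28 per unit): 8 of 28 → value 8×54/28 = 15.4286, running total 337.43
Total 337.43.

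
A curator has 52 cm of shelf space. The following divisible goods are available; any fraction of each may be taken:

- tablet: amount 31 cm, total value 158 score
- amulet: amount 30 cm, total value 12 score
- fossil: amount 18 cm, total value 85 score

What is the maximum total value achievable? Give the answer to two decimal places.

Take in order of value per unit:
- tablet (158/31 per unit): all 31 → value 158, running total 158.00
- fossil (85/18 per unit): all 18 → value 85, running total 243.00
- amulet (12/30 per unit): 3 of 30 → value 3×12/30 = 1.2000, running total 244.20
Total 244.20.

244.20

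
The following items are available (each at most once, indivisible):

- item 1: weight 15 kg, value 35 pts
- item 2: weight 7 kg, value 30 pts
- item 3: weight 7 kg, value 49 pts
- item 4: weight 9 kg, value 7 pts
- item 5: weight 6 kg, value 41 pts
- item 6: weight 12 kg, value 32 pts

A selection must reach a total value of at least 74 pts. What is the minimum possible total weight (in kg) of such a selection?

Subsets with value ≥ 74, sorted by total weight:
- item 3+item 5: weight 13, value 90
- item 2+item 3: weight 14, value 79
- item 3+item 6: weight 19, value 81
- item 2+item 3+item 5: weight 20, value 120
Minimum weight: 13 kg.

13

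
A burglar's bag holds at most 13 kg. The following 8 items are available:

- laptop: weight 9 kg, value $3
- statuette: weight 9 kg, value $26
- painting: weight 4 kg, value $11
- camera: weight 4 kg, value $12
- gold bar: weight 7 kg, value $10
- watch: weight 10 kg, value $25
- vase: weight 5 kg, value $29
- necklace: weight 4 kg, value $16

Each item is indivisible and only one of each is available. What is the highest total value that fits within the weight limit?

$57

Check high-value combinations within 13 kg:
- camera+vase+necklace: weight 4+5+4=13, value 12+29+16=57
- painting+vase+necklace: weight 4+5+4=13, value 11+29+16=56
- painting+camera+vase: weight 4+4+5=13, value 11+12+29=52
- vase+necklace: weight 5+4=9, value 29+16=45
Best: $57.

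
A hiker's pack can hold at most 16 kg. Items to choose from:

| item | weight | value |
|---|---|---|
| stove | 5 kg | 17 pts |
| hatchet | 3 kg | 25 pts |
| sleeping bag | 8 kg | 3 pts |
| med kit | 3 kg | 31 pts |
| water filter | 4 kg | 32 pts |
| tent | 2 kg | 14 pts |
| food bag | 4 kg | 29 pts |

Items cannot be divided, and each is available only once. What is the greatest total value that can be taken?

Check high-value combinations within 16 kg:
- hatchet+med kit+water filter+tent+food bag: weight 3+3+4+2+4=16, value 25+31+32+14+29=131
- hatchet+med kit+water filter+food bag: weight 3+3+4+4=14, value 25+31+32+29=117
- stove+med kit+water filter+food bag: weight 5+3+4+4=16, value 17+31+32+29=109
- med kit+water filter+tent+food bag: weight 3+4+2+4=13, value 31+32+14+29=106
Best: 131 pts.

131 pts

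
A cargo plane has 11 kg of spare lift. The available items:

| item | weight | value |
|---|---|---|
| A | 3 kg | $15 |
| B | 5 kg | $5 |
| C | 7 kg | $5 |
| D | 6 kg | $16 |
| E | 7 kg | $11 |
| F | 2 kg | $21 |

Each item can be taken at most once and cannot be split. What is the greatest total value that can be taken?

$52

Check high-value combinations within 11 kg:
- A+D+F: weight 3+6+2=11, value 15+16+21=52
- A+B+F: weight 3+5+2=10, value 15+5+21=41
- D+F: weight 6+2=8, value 16+21=37
- A+F: weight 3+2=5, value 15+21=36
Best: $52.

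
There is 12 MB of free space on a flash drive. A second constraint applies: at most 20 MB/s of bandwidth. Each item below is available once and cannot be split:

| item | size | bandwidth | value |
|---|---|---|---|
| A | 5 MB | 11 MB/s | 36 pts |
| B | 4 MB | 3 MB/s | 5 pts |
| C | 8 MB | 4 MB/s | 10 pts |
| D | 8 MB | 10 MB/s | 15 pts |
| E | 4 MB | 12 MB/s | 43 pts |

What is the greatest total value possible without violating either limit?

Feasible sets respecting both limits:
- C+E: size 12, bandwidth 16, value 53
- B+E: size 8, bandwidth 15, value 48
- E: size 4, bandwidth 12, value 43
Best: 53 pts.

53 pts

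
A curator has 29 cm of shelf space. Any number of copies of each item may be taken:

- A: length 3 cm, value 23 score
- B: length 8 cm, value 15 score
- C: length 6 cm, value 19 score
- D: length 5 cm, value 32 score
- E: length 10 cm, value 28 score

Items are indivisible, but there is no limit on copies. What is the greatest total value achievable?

Best value-per-unit is A at 23/3; filling with it alone gives 9×23 = 207.
Optimal mix: 8×A + 1×D → length 29, value 216.

216 score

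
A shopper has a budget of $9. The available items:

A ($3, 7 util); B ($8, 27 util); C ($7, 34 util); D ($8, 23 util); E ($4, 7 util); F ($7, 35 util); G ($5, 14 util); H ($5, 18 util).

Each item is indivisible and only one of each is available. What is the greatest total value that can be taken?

35 util

Check high-value combinations within $9:
- F: cost 7, value 35
- C: cost 7, value 34
- B: cost 8, value 27
- A+H: cost 3+5=8, value 7+18=25
Best: 35 util.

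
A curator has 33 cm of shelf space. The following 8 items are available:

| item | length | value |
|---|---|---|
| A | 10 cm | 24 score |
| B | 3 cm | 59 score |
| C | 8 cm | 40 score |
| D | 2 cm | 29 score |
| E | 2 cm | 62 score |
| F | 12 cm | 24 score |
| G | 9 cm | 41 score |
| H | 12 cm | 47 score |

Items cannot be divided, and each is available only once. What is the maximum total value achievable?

This is a 0/1 knapsack; check combinations near the capacity.
- B+D+E+G+H: length 3+2+2+9+12=28, value 59+29+62+41+47=238
- B+C+D+E+H: length 3+8+2+2+12=27, value 59+40+29+62+47=237
- B+C+D+E+G: length 3+8+2+2+9=24, value 59+40+29+62+41=231
Best: 238 score.

238 score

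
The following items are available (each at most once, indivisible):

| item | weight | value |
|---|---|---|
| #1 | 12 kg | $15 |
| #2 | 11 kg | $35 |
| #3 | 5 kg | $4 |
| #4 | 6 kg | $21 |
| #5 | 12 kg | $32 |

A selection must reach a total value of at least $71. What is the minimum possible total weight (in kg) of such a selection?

28

Subsets with value ≥ 71, sorted by total weight:
- #2+#3+#5: weight 28, value 71
- #2+#4+#5: weight 29, value 88
Minimum weight: 28 kg.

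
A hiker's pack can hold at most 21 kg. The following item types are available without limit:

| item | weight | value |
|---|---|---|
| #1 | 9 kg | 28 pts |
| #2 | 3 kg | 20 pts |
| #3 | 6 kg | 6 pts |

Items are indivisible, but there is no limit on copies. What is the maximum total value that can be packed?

140 pts

Best value-per-unit is #2 at 20/3, and filling with it alone uses weight 7×3=21. No mix of the others beats 7×20 = 140.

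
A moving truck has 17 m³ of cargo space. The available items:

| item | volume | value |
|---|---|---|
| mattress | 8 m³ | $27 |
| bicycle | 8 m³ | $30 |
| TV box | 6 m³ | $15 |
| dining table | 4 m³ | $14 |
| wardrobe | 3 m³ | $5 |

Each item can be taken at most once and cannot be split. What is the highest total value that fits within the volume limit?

$57

Check high-value combinations within 17 m³:
- mattress+bicycle: volume 8+8=16, value 27+30=57
- bicycle+TV box+wardrobe: volume 8+6+3=17, value 30+15+5=50
- bicycle+dining table+wardrobe: volume 8+4+3=15, value 30+14+5=49
- mattress+TV box+wardrobe: volume 8+6+3=17, value 27+15+5=47
Best: $57.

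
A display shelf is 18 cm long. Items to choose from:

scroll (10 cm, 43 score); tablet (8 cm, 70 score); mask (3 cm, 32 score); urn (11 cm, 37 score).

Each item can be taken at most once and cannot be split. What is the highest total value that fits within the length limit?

Check high-value combinations within 18 cm:
- scroll+tablet: length 10+8=18, value 43+70=113
- tablet+mask: length 8+3=11, value 70+32=102
- scroll+mask: length 10+3=13, value 43+32=75
- tablet: length 8, value 70
Best: 113 score.

113 score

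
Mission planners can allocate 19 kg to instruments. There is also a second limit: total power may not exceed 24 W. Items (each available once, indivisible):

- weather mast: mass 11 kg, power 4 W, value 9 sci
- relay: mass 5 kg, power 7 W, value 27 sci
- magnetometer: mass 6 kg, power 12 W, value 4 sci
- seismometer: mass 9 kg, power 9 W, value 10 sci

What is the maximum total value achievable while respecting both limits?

37 sci

Feasible sets respecting both limits:
- relay+seismometer: mass 14, power 16, value 37
- weather mast+relay: mass 16, power 11, value 36
- relay+magnetometer: mass 11, power 19, value 31
Best: 37 sci.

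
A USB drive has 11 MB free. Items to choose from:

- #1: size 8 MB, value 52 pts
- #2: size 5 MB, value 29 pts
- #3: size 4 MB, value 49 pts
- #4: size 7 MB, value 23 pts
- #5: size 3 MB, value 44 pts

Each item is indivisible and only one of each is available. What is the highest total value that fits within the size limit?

96 pts

Check high-value combinations within 11 MB:
- #1+#5: size 8+3=11, value 52+44=96
- #3+#5: size 4+3=7, value 49+44=93
- #2+#3: size 5+4=9, value 29+49=78
- #2+#5: size 5+3=8, value 29+44=73
Best: 96 pts.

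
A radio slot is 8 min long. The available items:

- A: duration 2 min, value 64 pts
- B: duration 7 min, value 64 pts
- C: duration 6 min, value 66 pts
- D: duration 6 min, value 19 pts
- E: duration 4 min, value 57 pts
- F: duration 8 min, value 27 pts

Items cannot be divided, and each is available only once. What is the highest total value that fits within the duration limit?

130 pts

Check high-value combinations within 8 min:
- A+C: duration 2+6=8, value 64+66=130
- A+E: duration 2+4=6, value 64+57=121
- A+D: duration 2+6=8, value 64+19=83
- C: duration 6, value 66
- A: duration 2, value 64
Best: 130 pts.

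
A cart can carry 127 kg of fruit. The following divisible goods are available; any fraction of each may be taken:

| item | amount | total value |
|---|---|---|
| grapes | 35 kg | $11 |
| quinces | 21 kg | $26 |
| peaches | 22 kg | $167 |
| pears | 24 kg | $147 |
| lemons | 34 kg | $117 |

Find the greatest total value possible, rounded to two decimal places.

465.17

Take in order of value per unit:
- peaches (167/22 per unit): all 22 → value 167, running total 167.00
- pears (147/24 per unit): all 24 → value 147, running total 314.00
- lemons (117/34 per unit): all 34 → value 117, running total 431.00
- quinces (26/21 per unit): all 21 → value 26, running total 457.00
- grapes (11/35 per unit): 26 of 35 → value 26×11/35 = 8.1714, running total 465.17
Total 465.17.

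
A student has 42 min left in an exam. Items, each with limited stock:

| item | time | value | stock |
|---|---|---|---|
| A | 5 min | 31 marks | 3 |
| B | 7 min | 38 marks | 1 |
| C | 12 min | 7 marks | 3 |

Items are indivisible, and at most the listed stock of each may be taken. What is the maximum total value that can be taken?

138 marks

Best selections within time 42 and stock limits:
- 3×A + 1×B + 1×C: time 34, value 138
- 3×A + 1×B: time 22, value 131
- 2×A + 1×B + 2×C: time 41, value 114
- 2×A + 1×B + 1×C: time 29, value 107
Best: 138 marks.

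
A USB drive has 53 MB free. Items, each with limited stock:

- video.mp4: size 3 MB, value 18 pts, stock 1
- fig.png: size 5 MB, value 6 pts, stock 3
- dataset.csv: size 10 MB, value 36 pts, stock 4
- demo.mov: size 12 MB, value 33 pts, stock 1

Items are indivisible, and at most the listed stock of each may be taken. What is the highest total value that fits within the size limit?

Top feasible selections:
- 4×dataset.csv + 1×demo.mov: size 52, value 177
- 1×video.mp4 + 2×fig.png + 4×dataset.csv: size 53, value 174
Best: 177 pts.

177 pts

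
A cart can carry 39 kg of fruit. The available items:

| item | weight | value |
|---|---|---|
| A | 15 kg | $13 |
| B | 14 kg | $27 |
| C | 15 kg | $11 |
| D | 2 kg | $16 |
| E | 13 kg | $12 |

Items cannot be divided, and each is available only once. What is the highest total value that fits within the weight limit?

$56

Check high-value combinations within 39 kg:
- A+B+D: weight 15+14+2=31, value 13+27+16=56
- B+D+E: weight 14+2+13=29, value 27+16+12=55
- B+C+D: weight 14+15+2=31, value 27+11+16=54
- B+D: weight 14+2=16, value 27+16=43
Best: $56.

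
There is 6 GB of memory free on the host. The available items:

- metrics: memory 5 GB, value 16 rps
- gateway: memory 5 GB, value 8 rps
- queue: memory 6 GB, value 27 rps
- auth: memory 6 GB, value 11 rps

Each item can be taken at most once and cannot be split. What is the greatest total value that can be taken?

27 rps

This is a 0/1 knapsack; check combinations near the capacity.
- queue: memory 6, value 27
- metrics: memory 5, value 16
- auth: memory 6, value 11
Best: 27 rps.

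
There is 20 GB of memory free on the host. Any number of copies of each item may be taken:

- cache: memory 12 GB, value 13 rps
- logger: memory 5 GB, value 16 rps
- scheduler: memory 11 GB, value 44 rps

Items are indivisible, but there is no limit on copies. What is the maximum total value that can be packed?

Best value-per-unit is scheduler at 44/11; filling with it alone gives 1×44 = 44.
Optimal mix: 4×logger → memory 20, value 64.

64 rps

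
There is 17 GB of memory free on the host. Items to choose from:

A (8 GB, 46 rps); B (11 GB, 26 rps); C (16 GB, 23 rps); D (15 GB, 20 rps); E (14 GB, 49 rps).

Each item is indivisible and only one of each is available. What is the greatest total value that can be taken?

Check high-value combinations within 17 GB:
- E: memory 14, value 49
- A: memory 8, value 46
- B: memory 11, value 26
Best: 49 rps.

49 rps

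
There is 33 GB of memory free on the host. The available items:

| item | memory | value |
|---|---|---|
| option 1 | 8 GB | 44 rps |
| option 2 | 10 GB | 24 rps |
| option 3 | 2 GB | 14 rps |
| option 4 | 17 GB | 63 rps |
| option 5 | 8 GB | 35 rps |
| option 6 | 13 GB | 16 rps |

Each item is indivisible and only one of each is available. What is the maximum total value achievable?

This is a 0/1 knapsack; check combinations near the capacity.
- option 1+option 4+option 5: memory 8+17+8=33, value 44+63+35=142
- option 1+option 3+option 4: memory 8+2+17=27, value 44+14+63=121
- option 1+option 2+option 3+option 5: memory 8+10+2+8=28, value 44+24+14+35=117
- option 3+option 4+option 5: memory 2+17+8=27, value 14+63+35=112
Best: 142 rps.

142 rps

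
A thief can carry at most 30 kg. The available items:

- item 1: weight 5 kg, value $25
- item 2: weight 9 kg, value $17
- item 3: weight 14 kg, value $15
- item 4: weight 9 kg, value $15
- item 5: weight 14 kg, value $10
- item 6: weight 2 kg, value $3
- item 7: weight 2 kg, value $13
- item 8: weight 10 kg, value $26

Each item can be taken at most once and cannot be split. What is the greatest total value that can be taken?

$84

Check high-value combinations within 30 kg:
- item 1+item 2+item 6+item 7+item 8: weight 5+9+2+2+10=28, value 25+17+3+13+26=84
- item 1+item 4+item 6+item 7+item 8: weight 5+9+2+2+10=28, value 25+15+3+13+26=82
- item 1+item 2+item 7+item 8: weight 5+9+2+10=26, value 25+17+13+26=81
- item 1+item 4+item 7+item 8: weight 5+9+2+10=26, value 25+15+13+26=79
- item 1+item 2+item 4+item 6+item 7: weight 5+9+9+2+2=27, value 25+17+15+3+13=73
Best: $84.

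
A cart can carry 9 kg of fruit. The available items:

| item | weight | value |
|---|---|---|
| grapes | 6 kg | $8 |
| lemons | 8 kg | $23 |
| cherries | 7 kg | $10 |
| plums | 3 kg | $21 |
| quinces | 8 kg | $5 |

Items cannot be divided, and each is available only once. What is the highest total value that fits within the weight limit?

$29

Check high-value combinations within 9 kg:
- grapes+plums: weight 6+3=9, value 8+21=29
- lemons: weight 8, value 23
- plums: weight 3, value 21
- cherries: weight 7, value 10
- grapes: weight 6, value 8
Best: $29.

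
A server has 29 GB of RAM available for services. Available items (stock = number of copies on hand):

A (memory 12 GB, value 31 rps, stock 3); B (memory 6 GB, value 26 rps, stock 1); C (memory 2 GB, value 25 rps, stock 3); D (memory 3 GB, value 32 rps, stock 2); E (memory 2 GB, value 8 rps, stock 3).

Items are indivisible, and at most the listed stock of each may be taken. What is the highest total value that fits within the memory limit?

189 rps

Best selections within memory 29 and stock limits:
- 1×B + 3×C + 2×D + 3×E: memory 24, value 189
- 1×A + 3×C + 2×D + 2×E: memory 28, value 186
- 1×B + 3×C + 2×D + 2×E: memory 22, value 181
Best: 189 rps.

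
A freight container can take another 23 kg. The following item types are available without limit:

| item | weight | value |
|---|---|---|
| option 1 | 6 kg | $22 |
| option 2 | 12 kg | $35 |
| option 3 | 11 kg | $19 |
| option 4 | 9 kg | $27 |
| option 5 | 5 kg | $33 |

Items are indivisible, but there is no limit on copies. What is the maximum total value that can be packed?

$132

Best value-per-unit is option 5 at 33/5, and filling with it alone uses weight 4×5=20. No mix of the others beats 4×33 = 132.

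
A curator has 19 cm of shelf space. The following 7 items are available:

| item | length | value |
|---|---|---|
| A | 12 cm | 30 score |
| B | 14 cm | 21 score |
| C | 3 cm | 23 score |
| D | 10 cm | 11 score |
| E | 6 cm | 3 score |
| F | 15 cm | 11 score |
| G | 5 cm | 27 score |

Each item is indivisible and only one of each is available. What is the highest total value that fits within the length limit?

Check high-value combinations within 19 cm:
- C+D+G: length 3+10+5=18, value 23+11+27=61
- A+G: length 12+5=17, value 30+27=57
- C+E+G: length 3+6+5=14, value 23+3+27=53
- A+C: length 12+3=15, value 30+23=53
Best: 61 score.

61 score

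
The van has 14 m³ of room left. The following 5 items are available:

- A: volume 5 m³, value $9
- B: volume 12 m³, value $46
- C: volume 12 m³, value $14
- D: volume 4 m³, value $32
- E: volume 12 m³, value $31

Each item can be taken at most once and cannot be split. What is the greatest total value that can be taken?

Check high-value combinations within 14 m³:
- B: volume 12, value 46
- A+D: volume 5+4=9, value 9+32=41
- D: volume 4, value 32
- E: volume 12, value 31
- C: volume 12, value 14
Best: $46.

$46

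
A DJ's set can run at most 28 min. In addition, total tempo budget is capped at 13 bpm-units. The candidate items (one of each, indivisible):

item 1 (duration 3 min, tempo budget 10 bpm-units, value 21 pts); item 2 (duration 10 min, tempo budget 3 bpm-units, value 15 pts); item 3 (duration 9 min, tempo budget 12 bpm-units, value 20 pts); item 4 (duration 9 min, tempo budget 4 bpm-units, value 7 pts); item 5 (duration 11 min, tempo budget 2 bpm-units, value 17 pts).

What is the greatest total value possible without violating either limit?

38 pts

Feasible sets respecting both limits:
- item 1+item 5: duration 14, tempo budget 12, value 38
- item 1+item 2: duration 13, tempo budget 13, value 36
- item 2+item 5: duration 21, tempo budget 5, value 32
Best: 38 pts.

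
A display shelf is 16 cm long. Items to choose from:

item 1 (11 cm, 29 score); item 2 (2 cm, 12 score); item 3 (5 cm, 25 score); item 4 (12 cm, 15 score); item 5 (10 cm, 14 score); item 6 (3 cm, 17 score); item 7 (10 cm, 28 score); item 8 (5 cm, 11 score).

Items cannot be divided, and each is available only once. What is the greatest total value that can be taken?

This is a 0/1 knapsack; check combinations near the capacity.
- item 2+item 3+item 6+item 8: length 2+5+3+5=15, value 12+25+17+11=65
- item 1+item 2+item 6: length 11+2+3=16, value 29+12+17=58
- item 2+item 6+item 7: length 2+3+10=15, value 12+17+28=57
Best: 65 score.

65 score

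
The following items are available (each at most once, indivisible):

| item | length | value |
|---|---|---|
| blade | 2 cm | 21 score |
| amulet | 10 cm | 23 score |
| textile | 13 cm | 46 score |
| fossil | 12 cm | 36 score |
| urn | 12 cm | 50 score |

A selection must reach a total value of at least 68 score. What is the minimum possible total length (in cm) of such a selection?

14

Subsets with value ≥ 68, sorted by total length:
- blade+urn: length 14, value 71
- amulet+urn: length 22, value 73
- amulet+textile: length 23, value 69
- blade+amulet+urn: length 24, value 94
Minimum length: 14 cm.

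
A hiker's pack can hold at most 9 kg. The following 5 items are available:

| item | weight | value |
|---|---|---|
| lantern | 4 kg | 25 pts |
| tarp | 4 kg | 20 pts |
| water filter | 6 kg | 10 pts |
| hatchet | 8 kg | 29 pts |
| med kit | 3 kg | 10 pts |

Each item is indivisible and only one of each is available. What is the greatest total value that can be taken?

45 pts

Check high-value combinations within 9 kg:
- lantern+tarp: weight 4+4=8, value 25+20=45
- lantern+med kit: weight 4+3=7, value 25+10=35
- tarp+med kit: weight 4+3=7, value 20+10=30
- hatchet: weight 8, value 29
- lantern: weight 4, value 25
Best: 45 pts.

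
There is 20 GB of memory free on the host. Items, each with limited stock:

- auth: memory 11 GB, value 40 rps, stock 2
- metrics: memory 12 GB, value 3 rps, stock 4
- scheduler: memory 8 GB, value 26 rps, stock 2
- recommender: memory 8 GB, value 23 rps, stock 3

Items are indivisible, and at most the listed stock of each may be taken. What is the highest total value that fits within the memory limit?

Best selections within memory 20 and stock limits:
- 1×auth + 1×scheduler: memory 19, value 66
- 1×auth + 1×recommender: memory 19, value 63
- 2×scheduler: memory 16, value 52
- 1×scheduler + 1×recommender: memory 16, value 49
Best: 66 rps.

66 rps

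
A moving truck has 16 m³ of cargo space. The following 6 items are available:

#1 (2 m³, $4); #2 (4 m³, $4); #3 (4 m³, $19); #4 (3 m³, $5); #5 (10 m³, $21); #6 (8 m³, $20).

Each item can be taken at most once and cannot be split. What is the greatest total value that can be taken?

$44

Check high-value combinations within 16 m³:
- #3+#4+#6: volume 4+3+8=15, value 19+5+20=44
- #1+#3+#5: volume 2+4+10=16, value 4+19+21=44
- #1+#3+#6: volume 2+4+8=14, value 4+19+20=43
- #2+#3+#6: volume 4+4+8=16, value 4+19+20=43
- #3+#5: volume 4+10=14, value 19+21=40
Best: $44.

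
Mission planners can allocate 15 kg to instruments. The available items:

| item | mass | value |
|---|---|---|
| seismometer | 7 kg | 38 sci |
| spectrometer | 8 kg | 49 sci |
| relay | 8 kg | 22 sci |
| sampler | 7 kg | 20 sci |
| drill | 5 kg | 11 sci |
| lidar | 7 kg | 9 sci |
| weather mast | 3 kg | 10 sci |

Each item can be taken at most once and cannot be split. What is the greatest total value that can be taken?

Check high-value combinations within 15 kg:
- seismometer+spectrometer: mass 7+8=15, value 38+49=87
- spectrometer+sampler: mass 8+7=15, value 49+20=69
- spectrometer+drill: mass 8+5=13, value 49+11=60
Best: 87 sci.

87 sci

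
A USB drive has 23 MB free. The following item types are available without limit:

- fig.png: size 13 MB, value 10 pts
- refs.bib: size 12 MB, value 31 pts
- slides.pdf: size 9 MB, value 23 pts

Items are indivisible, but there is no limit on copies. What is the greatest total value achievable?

Best value-per-unit is refs.bib at 31/12; filling with it alone gives 1×31 = 31.
Optimal mix: 1×refs.bib + 1×slides.pdf → size 21, value 54.

54 pts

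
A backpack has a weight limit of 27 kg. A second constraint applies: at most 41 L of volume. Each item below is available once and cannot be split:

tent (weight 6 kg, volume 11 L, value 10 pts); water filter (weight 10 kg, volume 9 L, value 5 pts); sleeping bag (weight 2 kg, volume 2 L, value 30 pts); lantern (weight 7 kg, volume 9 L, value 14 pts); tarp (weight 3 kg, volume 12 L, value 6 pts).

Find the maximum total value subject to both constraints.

60 pts

Feasible sets respecting both limits:
- tent+sleeping bag+lantern+tarp: weight 18, volume 34, value 60
- tent+water filter+sleeping bag+lantern: weight 25, volume 31, value 59
- water filter+sleeping bag+lantern+tarp: weight 22, volume 32, value 55
- tent+sleeping bag+lantern: weight 15, volume 22, value 54
Best: 60 pts.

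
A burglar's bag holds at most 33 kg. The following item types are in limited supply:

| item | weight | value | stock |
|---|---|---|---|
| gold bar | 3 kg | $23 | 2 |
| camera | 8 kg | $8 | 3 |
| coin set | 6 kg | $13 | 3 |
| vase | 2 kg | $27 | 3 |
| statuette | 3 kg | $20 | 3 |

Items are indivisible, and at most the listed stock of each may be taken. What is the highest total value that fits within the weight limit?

$213

Top feasible selections:
- 2×gold bar + 2×coin set + 3×vase + 3×statuette: weight 33, value 213
- 2×gold bar + 1×coin set + 3×vase + 3×statuette: weight 27, value 200
- 2×gold bar + 1×camera + 3×vase + 3×statuette: weight 29, value 195
- 2×gold bar + 2×coin set + 3×vase + 2×statuette: weight 30, value 193
Best: $213.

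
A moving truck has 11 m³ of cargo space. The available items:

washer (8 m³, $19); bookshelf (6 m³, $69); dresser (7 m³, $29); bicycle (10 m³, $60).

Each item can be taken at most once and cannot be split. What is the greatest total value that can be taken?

$69

Check high-value combinations within 11 m³:
- bookshelf: volume 6, value 69
- bicycle: volume 10, value 60
- dresser: volume 7, value 29
Best: $69.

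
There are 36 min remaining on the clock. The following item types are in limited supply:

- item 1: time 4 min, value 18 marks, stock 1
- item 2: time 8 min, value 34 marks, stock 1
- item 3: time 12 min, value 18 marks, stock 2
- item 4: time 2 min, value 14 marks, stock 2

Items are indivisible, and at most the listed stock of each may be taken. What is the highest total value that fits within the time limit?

Top feasible selections:
- 1×item 1 + 1×item 2 + 1×item 3 + 2×item 4: time 28, value 98
- 1×item 2 + 2×item 3 + 2×item 4: time 36, value 98
- 1×item 1 + 1×item 2 + 2×item 3: time 36, value 88
Best: 98 marks.

98 marks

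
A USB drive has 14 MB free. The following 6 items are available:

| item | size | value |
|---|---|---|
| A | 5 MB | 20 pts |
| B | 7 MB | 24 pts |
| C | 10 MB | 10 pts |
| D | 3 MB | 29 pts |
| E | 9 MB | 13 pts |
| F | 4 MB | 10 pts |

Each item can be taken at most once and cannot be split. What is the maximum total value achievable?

This is a 0/1 knapsack; check combinations near the capacity.
- B+D+F: size 7+3+4=14, value 24+29+10=63
- A+D+F: size 5+3+4=12, value 20+29+10=59
- B+D: size 7+3=10, value 24+29=53
Best: 63 pts.

63 pts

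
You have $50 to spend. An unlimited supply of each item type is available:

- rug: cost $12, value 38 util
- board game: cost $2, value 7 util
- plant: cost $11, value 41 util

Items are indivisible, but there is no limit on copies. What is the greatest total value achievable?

185 util

Best value-per-unit is plant at 41/11; filling with it alone gives 4×41 = 164.
Optimal mix: 3×board game + 4×plant → cost 50, value 185.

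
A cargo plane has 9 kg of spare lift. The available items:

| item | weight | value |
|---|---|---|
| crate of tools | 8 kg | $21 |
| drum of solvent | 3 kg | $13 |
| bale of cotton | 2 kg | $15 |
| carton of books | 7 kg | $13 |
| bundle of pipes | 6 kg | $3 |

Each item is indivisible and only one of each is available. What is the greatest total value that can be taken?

$28

Check high-value combinations within 9 kg:
- drum of solvent+bale of cotton: weight 3+2=5, value 13+15=28
- bale of cotton+carton of books: weight 2+7=9, value 15+13=28
- crate of tools: weight 8, value 21
Best: $28.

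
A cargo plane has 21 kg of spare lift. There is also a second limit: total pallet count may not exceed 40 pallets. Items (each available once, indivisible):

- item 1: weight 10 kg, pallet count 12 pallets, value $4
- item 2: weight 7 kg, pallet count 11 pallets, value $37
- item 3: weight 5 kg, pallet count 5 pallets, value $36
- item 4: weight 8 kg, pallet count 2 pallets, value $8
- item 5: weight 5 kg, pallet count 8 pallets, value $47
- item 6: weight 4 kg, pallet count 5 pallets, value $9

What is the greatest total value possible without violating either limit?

$129

Feasible sets respecting both limits:
- item 2+item 3+item 5+item 6: weight 21, pallet count 29, value 129
- item 2+item 3+item 5: weight 17, pallet count 24, value 120
- item 2+item 5+item 6: weight 16, pallet count 24, value 93
- item 2+item 4+item 5: weight 20, pallet count 21, value 92
Best: $129.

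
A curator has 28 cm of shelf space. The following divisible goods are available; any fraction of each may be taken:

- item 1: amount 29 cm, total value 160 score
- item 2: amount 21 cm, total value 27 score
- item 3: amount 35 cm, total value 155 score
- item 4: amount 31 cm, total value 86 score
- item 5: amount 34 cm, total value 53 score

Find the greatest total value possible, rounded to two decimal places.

Take in order of value per unit:
- item 1 (160/29 per unit): 28 of 29 → value 28×160/29 = 154.4828, running total 154.48
Total 154.48.

154.48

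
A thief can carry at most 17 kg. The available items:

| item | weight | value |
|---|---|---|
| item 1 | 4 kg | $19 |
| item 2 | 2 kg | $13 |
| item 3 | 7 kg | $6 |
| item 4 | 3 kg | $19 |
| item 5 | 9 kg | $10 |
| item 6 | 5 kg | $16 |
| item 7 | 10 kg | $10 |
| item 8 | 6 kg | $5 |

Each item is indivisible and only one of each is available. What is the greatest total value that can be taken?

$67

This is a 0/1 knapsack; check combinations near the capacity.
- item 1+item 2+item 4+item 6: weight 4+2+3+5=14, value 19+13+19+16=67
- item 1+item 2+item 3+item 4: weight 4+2+7+3=16, value 19+13+6+19=57
- item 1+item 2+item 4+item 8: weight 4+2+3+6=15, value 19+13+19+5=56
- item 1+item 4+item 6: weight 4+3+5=12, value 19+19+16=54
- item 2+item 3+item 4+item 6: weight 2+7+3+5=17, value 13+6+19+16=54
Best: $67.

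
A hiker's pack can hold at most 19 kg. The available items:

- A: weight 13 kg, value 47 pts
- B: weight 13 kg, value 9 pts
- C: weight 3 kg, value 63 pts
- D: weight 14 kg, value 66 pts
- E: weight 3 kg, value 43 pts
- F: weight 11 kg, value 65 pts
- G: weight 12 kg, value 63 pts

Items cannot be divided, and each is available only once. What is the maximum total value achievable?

Check high-value combinations within 19 kg:
- C+E+F: weight 3+3+11=17, value 63+43+65=171
- C+E+G: weight 3+3+12=18, value 63+43+63=169
- A+C+E: weight 13+3+3=19, value 47+63+43=153
Best: 171 pts.

171 pts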